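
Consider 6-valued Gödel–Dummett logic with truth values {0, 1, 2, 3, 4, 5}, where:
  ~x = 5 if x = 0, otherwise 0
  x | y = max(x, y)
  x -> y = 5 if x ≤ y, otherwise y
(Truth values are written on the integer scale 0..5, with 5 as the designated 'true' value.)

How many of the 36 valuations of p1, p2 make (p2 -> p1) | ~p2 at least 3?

24

value 5: 21 assignments (counts)
value 4: 1 assignment (counts)
value 3: 2 assignments (counts)
value 2: 3 assignments
value 1: 4 assignments
value 0: 5 assignments
So 24 of the 36 assignments meet the threshold.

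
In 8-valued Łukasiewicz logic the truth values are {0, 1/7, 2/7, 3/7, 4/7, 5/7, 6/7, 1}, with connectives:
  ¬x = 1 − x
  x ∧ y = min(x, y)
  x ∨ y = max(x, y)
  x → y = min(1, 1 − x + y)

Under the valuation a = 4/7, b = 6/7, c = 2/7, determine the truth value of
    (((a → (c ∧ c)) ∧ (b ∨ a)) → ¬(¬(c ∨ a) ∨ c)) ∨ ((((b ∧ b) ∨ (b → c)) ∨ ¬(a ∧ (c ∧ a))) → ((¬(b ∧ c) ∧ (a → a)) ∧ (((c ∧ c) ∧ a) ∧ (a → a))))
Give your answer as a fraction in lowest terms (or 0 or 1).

c ∧ c = 2/7 ∧ 2/7 = 2/7
a → (c ∧ c) = 4/7 → 2/7 = 5/7
b ∨ a = 6/7 ∨ 4/7 = 6/7
(a → (c ∧ c)) ∧ (b ∨ a) = 5/7 ∧ 6/7 = 5/7
c ∨ a = 2/7 ∨ 4/7 = 4/7
¬(c ∨ a) = ¬4/7 = 3/7
¬(c ∨ a) ∨ c = 3/7 ∨ 2/7 = 3/7
¬(¬(c ∨ a) ∨ c) = ¬3/7 = 4/7
((a → (c ∧ c)) ∧ (b ∨ a)) → ¬(¬(c ∨ a) ∨ c) = 5/7 → 4/7 = 6/7
b ∧ b = 6/7 ∧ 6/7 = 6/7
b → c = 6/7 → 2/7 = 3/7
(b ∧ b) ∨ (b → c) = 6/7 ∨ 3/7 = 6/7
c ∧ a = 2/7 ∧ 4/7 = 2/7
a ∧ (c ∧ a) = 4/7 ∧ 2/7 = 2/7
¬(a ∧ (c ∧ a)) = ¬2/7 = 5/7
((b ∧ b) ∨ (b → c)) ∨ ¬(a ∧ (c ∧ a)) = 6/7 ∨ 5/7 = 6/7
b ∧ c = 6/7 ∧ 2/7 = 2/7
¬(b ∧ c) = ¬2/7 = 5/7
a → a = 4/7 → 4/7 = 1
¬(b ∧ c) ∧ (a → a) = 5/7 ∧ 1 = 5/7
c ∧ c = 2/7 ∧ 2/7 = 2/7
(c ∧ c) ∧ a = 2/7 ∧ 4/7 = 2/7
a → a = 4/7 → 4/7 = 1
((c ∧ c) ∧ a) ∧ (a → a) = 2/7 ∧ 1 = 2/7
(¬(b ∧ c) ∧ (a → a)) ∧ (((c ∧ c) ∧ a) ∧ (a → a)) = 5/7 ∧ 2/7 = 2/7
(((b ∧ b) ∨ (b → c)) ∨ ¬(a ∧ (c ∧ a))) → ((¬(b ∧ c) ∧ (a → a)) ∧ (((c ∧ c) ∧ a) ∧ (a → a))) = 6/7 → 2/7 = 3/7
(((a → (c ∧ c)) ∧ (b ∨ a)) → ¬(¬(c ∨ a) ∨ c)) ∨ ((((b ∧ b) ∨ (b → c)) ∨ ¬(a ∧ (c ∧ a))) → ((¬(b ∧ c) ∧ (a → a)) ∧ (((c ∧ c) ∧ a) ∧ (a → a)))) = 6/7 ∨ 3/7 = 6/7

6/7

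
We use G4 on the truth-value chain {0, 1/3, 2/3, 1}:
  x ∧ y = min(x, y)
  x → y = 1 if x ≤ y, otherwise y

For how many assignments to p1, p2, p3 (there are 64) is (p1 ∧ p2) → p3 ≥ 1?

50

value 1: 50 assignments (counts)
value 2/3: 1 assignment
value 1/3: 4 assignments
value 0: 9 assignments
So 50 of the 64 assignments meet the threshold.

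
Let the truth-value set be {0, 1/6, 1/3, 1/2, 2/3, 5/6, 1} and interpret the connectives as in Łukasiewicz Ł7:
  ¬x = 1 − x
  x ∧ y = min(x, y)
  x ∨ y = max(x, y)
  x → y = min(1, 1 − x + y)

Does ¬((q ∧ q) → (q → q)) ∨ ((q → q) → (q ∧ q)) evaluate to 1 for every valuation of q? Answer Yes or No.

No

Counterexample: take q = 0.
q ∧ q = 0 ∧ 0 = 0
q → q = 0 → 0 = 1
(q ∧ q) → (q → q) = 0 → 1 = 1
¬((q ∧ q) → (q → q)) = ¬1 = 0
(q → q) → (q ∧ q) = 1 → 0 = 0
¬((q ∧ q) → (q → q)) ∨ ((q → q) → (q ∧ q)) = 0 ∨ 0 = 0
This gives 0 ≠ 1.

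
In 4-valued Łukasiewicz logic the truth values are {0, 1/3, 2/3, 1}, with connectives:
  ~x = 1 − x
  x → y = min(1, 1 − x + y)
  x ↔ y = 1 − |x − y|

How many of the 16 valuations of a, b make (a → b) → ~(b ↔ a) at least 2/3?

a = 0, b = 0 ↦ 0  <
a = 0, b = 1/3 ↦ 1/3  <
a = 0, b = 2/3 ↦ 2/3  ≥
a = 0, b = 1 ↦ 1  ≥
a = 1/3, b = 0 ↦ 2/3  ≥
a = 1/3, b = 1/3 ↦ 0  <
a = 1/3, b = 2/3 ↦ 1/3  <
a = 1/3, b = 1 ↦ 2/3  ≥
a = 2/3, b = 0 ↦ 1  ≥
a = 2/3, b = 1/3 ↦ 2/3  ≥
a = 2/3, b = 2/3 ↦ 0  <
a = 2/3, b = 1 ↦ 1/3  <
a = 1, b = 0 ↦ 1  ≥
a = 1, b = 1/3 ↦ 1  ≥
a = 1, b = 2/3 ↦ 2/3  ≥
a = 1, b = 1 ↦ 0  <
So 9 of the 16 assignments meet the threshold.

9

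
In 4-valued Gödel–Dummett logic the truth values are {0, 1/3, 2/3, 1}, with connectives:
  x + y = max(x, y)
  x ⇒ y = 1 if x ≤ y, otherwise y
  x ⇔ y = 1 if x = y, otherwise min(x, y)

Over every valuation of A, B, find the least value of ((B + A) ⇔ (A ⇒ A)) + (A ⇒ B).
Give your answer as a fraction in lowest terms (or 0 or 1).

Take A = 1/3, B = 0:
B + A = 0 + 1/3 = 1/3
A ⇒ A = 1/3 ⇒ 1/3 = 1
(B + A) ⇔ (A ⇒ A) = 1/3 ⇔ 1 = 1/3
A ⇒ B = 1/3 ⇒ 0 = 0
((B + A) ⇔ (A ⇒ A)) + (A ⇒ B) = 1/3 + 0 = 1/3
No assignment yields a value below 1/3, so this is the minimum.

1/3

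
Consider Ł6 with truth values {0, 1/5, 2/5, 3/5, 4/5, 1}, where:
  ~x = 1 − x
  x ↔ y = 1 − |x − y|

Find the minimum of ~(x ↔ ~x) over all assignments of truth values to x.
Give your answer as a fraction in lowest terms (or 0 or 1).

Take x = 2/5:
~x = ~2/5 = 3/5
x ↔ ~x = 2/5 ↔ 3/5 = 4/5
~(x ↔ ~x) = ~4/5 = 1/5
No assignment yields a value below 1/5, so this is the minimum.

1/5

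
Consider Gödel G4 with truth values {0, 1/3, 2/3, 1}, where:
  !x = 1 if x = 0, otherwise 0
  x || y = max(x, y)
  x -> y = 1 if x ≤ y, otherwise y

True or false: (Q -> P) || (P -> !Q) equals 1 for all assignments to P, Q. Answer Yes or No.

Counterexample: take P = 1/3, Q = 2/3.
Q -> P = 2/3 -> 1/3 = 1/3
!Q = !2/3 = 0
P -> !Q = 1/3 -> 0 = 0
(Q -> P) || (P -> !Q) = 1/3 || 0 = 1/3
This gives 1/3 ≠ 1.

No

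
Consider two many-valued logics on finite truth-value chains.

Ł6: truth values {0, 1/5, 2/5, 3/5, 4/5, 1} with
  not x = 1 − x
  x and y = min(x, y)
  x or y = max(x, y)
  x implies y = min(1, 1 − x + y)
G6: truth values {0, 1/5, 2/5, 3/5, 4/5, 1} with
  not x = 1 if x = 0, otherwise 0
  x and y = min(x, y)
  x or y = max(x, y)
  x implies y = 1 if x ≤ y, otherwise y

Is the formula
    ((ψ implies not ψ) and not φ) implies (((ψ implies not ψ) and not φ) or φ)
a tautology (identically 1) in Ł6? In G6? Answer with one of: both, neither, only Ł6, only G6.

In Ł6: every assignment gives 1 — tautology.
In G6: every assignment gives 1 — tautology.

both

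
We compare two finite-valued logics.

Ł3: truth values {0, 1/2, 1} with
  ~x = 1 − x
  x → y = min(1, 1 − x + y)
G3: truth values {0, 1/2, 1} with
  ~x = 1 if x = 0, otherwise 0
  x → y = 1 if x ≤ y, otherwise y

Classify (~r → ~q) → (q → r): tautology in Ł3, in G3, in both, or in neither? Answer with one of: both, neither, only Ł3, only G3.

only Ł3

In Ł3: every assignment gives 1 — tautology.
In G3: at q = 1, r = 1/2 the value is 1/2 — not a tautology.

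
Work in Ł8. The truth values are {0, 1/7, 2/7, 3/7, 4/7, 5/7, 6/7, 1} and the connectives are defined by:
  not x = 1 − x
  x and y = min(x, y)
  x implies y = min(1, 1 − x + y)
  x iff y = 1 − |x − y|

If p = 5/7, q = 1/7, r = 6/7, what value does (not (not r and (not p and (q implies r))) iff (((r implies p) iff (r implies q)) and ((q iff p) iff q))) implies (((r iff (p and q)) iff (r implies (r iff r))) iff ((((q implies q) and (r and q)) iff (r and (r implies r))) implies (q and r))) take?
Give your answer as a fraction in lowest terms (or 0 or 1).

not r = not 6/7 = 1/7
not p = not 5/7 = 2/7
q implies r = 1/7 implies 6/7 = 1
not p and (q implies r) = 2/7 and 1 = 2/7
not r and (not p and (q implies r)) = 1/7 and 2/7 = 1/7
not (not r and (not p and (q implies r))) = not 1/7 = 6/7
r implies p = 6/7 implies 5/7 = 6/7
r implies q = 6/7 implies 1/7 = 2/7
(r implies p) iff (r implies q) = 6/7 iff 2/7 = 3/7
q iff p = 1/7 iff 5/7 = 3/7
(q iff p) iff q = 3/7 iff 1/7 = 5/7
((r implies p) iff (r implies q)) and ((q iff p) iff q) = 3/7 and 5/7 = 3/7
not (not r and (not p and (q implies r))) iff (((r implies p) iff (r implies q)) and ((q iff p) iff q)) = 6/7 iff 3/7 = 4/7
p and q = 5/7 and 1/7 = 1/7
r iff (p and q) = 6/7 iff 1/7 = 2/7
r iff r = 6/7 iff 6/7 = 1
r implies (r iff r) = 6/7 implies 1 = 1
(r iff (p and q)) iff (r implies (r iff r)) = 2/7 iff 1 = 2/7
q implies q = 1/7 implies 1/7 = 1
r and q = 6/7 and 1/7 = 1/7
(q implies q) and (r and q) = 1 and 1/7 = 1/7
r implies r = 6/7 implies 6/7 = 1
r and (r implies r) = 6/7 and 1 = 6/7
((q implies q) and (r and q)) iff (r and (r implies r)) = 1/7 iff 6/7 = 2/7
q and r = 1/7 and 6/7 = 1/7
(((q implies q) and (r and q)) iff (r and (r implies r))) implies (q and r) = 2/7 implies 1/7 = 6/7
((r iff (p and q)) iff (r implies (r iff r))) iff ((((q implies q) and (r and q)) iff (r and (r implies r))) implies (q and r)) = 2/7 iff 6/7 = 3/7
(not (not r and (not p and (q implies r))) iff (((r implies p) iff (r implies q)) and ((q iff p) iff q))) implies (((r iff (p and q)) iff (r implies (r iff r))) iff ((((q implies q) and (r and q)) iff (r and (r implies r))) implies (q and r))) = 4/7 implies 3/7 = 6/7

6/7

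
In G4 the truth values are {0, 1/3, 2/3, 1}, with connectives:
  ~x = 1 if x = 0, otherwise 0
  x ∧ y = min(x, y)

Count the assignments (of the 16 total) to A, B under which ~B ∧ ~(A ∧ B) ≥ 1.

A = 0, B = 0 ↦ 1  ≥
A = 0, B = 1/3 ↦ 0  <
A = 0, B = 2/3 ↦ 0  <
A = 0, B = 1 ↦ 0  <
A = 1/3, B = 0 ↦ 1  ≥
A = 1/3, B = 1/3 ↦ 0  <
A = 1/3, B = 2/3 ↦ 0  <
A = 1/3, B = 1 ↦ 0  <
A = 2/3, B = 0 ↦ 1  ≥
A = 2/3, B = 1/3 ↦ 0  <
A = 2/3, B = 2/3 ↦ 0  <
A = 2/3, B = 1 ↦ 0  <
A = 1, B = 0 ↦ 1  ≥
A = 1, B = 1/3 ↦ 0  <
A = 1, B = 2/3 ↦ 0  <
A = 1, B = 1 ↦ 0  <
So 4 of the 16 assignments meet the threshold.

4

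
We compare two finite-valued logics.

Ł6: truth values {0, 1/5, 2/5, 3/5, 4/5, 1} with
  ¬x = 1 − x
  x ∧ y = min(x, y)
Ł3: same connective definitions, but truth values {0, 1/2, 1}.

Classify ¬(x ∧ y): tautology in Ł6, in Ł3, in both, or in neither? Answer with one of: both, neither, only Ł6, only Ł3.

In Ł6: at x = 1/5, y = 1/5 the value is 4/5 — not a tautology.
In Ł3: at x = 1/2, y = 1/2 the value is 1/2 — not a tautology.

neither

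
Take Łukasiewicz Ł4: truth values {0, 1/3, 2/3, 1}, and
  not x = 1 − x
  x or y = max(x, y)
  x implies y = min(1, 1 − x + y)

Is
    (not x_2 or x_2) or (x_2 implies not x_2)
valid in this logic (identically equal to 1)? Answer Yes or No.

Counterexample: take x_2 = 2/3.
not x_2 = not 2/3 = 1/3
not x_2 or x_2 = 1/3 or 2/3 = 2/3
not x_2 = not 2/3 = 1/3
x_2 implies not x_2 = 2/3 implies 1/3 = 2/3
(not x_2 or x_2) or (x_2 implies not x_2) = 2/3 or 2/3 = 2/3
This gives 2/3 ≠ 1.

No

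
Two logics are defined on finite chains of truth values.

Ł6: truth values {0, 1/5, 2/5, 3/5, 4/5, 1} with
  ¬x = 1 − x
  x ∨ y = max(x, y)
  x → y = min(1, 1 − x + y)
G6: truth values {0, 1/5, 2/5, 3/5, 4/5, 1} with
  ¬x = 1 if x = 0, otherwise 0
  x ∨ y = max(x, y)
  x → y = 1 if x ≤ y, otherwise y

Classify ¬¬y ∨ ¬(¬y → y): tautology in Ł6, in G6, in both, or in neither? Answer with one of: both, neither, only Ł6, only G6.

only G6

In Ł6: at y = 1/5 the value is 3/5 — not a tautology.
In G6: every assignment gives 1 — tautology.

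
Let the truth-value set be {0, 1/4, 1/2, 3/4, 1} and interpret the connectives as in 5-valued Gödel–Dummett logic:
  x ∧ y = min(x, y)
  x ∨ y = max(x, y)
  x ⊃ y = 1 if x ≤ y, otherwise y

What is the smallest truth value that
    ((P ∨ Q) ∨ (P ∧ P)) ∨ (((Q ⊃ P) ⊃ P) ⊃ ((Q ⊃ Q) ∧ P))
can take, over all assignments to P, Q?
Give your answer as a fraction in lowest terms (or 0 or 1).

1/4

Take P = 0, Q = 1/4:
P ∨ Q = 0 ∨ 1/4 = 1/4
P ∧ P = 0 ∧ 0 = 0
(P ∨ Q) ∨ (P ∧ P) = 1/4 ∨ 0 = 1/4
Q ⊃ P = 1/4 ⊃ 0 = 0
(Q ⊃ P) ⊃ P = 0 ⊃ 0 = 1
Q ⊃ Q = 1/4 ⊃ 1/4 = 1
(Q ⊃ Q) ∧ P = 1 ∧ 0 = 0
((Q ⊃ P) ⊃ P) ⊃ ((Q ⊃ Q) ∧ P) = 1 ⊃ 0 = 0
((P ∨ Q) ∨ (P ∧ P)) ∨ (((Q ⊃ P) ⊃ P) ⊃ ((Q ⊃ Q) ∧ P)) = 1/4 ∨ 0 = 1/4
No assignment yields a value below 1/4, so this is the minimum.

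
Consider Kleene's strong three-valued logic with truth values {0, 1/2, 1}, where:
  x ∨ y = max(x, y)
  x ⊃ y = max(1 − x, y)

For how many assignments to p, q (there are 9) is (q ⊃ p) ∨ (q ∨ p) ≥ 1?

7

p = 0, q = 0 ↦ 1  ≥
p = 0, q = 1/2 ↦ 1/2  <
p = 0, q = 1 ↦ 1  ≥
p = 1/2, q = 0 ↦ 1  ≥
p = 1/2, q = 1/2 ↦ 1/2  <
p = 1/2, q = 1 ↦ 1  ≥
p = 1, q = 0 ↦ 1  ≥
p = 1, q = 1/2 ↦ 1  ≥
p = 1, q = 1 ↦ 1  ≥
So 7 of the 9 assignments meet the threshold.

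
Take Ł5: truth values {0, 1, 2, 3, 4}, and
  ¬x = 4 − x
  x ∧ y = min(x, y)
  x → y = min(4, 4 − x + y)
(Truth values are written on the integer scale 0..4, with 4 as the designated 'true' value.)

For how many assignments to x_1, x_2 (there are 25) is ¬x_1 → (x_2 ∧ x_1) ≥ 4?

12

value 4: 12 assignments (counts)
value 3: 2 assignments
value 2: 5 assignments
value 1: 1 assignment
value 0: 5 assignments
So 12 of the 25 assignments meet the threshold.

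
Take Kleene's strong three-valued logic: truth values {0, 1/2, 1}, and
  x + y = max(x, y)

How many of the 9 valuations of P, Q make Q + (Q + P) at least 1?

P = 0, Q = 0 ↦ 0  <
P = 0, Q = 1/2 ↦ 1/2  <
P = 0, Q = 1 ↦ 1  ≥
P = 1/2, Q = 0 ↦ 1/2  <
P = 1/2, Q = 1/2 ↦ 1/2  <
P = 1/2, Q = 1 ↦ 1  ≥
P = 1, Q = 0 ↦ 1  ≥
P = 1, Q = 1/2 ↦ 1  ≥
P = 1, Q = 1 ↦ 1  ≥
So 5 of the 9 assignments meet the threshold.

5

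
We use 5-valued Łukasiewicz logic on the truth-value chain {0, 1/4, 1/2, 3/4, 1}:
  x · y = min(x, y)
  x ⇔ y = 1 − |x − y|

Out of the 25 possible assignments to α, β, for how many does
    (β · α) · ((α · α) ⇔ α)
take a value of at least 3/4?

4

value 1: 1 assignment (counts)
value 3/4: 3 assignments (counts)
value 1/2: 5 assignments
value 1/4: 7 assignments
value 0: 9 assignments
So 4 of the 25 assignments meet the threshold.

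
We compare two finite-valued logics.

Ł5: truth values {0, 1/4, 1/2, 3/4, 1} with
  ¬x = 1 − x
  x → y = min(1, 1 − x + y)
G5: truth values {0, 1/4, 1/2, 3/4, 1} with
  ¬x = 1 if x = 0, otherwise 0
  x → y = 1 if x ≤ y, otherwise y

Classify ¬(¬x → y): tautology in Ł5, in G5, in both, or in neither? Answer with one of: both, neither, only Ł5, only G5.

neither

In Ł5: at x = 0, y = 1/4 the value is 3/4 — not a tautology.
In G5: at x = 0, y = 1/4 the value is 0 — not a tautology.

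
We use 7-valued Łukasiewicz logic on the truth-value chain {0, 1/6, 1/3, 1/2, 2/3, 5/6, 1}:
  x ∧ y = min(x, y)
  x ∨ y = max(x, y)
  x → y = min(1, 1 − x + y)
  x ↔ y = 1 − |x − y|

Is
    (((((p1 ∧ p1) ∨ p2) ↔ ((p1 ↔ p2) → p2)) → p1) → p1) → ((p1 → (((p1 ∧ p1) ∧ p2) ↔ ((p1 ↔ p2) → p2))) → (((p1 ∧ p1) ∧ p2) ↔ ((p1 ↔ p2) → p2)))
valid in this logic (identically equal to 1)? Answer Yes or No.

Counterexample: take p1 = 0, p2 = 1/6.
p1 ∧ p1 = 0 ∧ 0 = 0
(p1 ∧ p1) ∨ p2 = 0 ∨ 1/6 = 1/6
p1 ↔ p2 = 0 ↔ 1/6 = 5/6
(p1 ↔ p2) → p2 = 5/6 → 1/6 = 1/3
((p1 ∧ p1) ∨ p2) ↔ ((p1 ↔ p2) → p2) = 1/6 ↔ 1/3 = 5/6
(((p1 ∧ p1) ∨ p2) ↔ ((p1 ↔ p2) → p2)) → p1 = 5/6 → 0 = 1/6
((((p1 ∧ p1) ∨ p2) ↔ ((p1 ↔ p2) → p2)) → p1) → p1 = 1/6 → 0 = 5/6
p1 ∧ p1 = 0 ∧ 0 = 0
(p1 ∧ p1) ∧ p2 = 0 ∧ 1/6 = 0
p1 ↔ p2 = 0 ↔ 1/6 = 5/6
(p1 ↔ p2) → p2 = 5/6 → 1/6 = 1/3
((p1 ∧ p1) ∧ p2) ↔ ((p1 ↔ p2) → p2) = 0 ↔ 1/3 = 2/3
p1 → (((p1 ∧ p1) ∧ p2) ↔ ((p1 ↔ p2) → p2)) = 0 → 2/3 = 1
p1 ∧ p1 = 0 ∧ 0 = 0
(p1 ∧ p1) ∧ p2 = 0 ∧ 1/6 = 0
p1 ↔ p2 = 0 ↔ 1/6 = 5/6
(p1 ↔ p2) → p2 = 5/6 → 1/6 = 1/3
((p1 ∧ p1) ∧ p2) ↔ ((p1 ↔ p2) → p2) = 0 ↔ 1/3 = 2/3
(p1 → (((p1 ∧ p1) ∧ p2) ↔ ((p1 ↔ p2) → p2))) → (((p1 ∧ p1) ∧ p2) ↔ ((p1 ↔ p2) → p2)) = 1 → 2/3 = 2/3
(((((p1 ∧ p1) ∨ p2) ↔ ((p1 ↔ p2) → p2)) → p1) → p1) → ((p1 → (((p1 ∧ p1) ∧ p2) ↔ ((p1 ↔ p2) → p2))) → (((p1 ∧ p1) ∧ p2) ↔ ((p1 ↔ p2) → p2))) = 5/6 → 2/3 = 5/6
This gives 5/6 ≠ 1.

No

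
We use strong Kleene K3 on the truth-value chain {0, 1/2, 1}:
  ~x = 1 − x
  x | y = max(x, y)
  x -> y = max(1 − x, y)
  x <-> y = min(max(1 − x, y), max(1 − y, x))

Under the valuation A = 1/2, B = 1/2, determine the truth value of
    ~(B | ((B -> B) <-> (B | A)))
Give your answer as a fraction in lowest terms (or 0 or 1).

B -> B = 1/2 -> 1/2 = 1/2
B | A = 1/2 | 1/2 = 1/2
(B -> B) <-> (B | A) = 1/2 <-> 1/2 = 1/2
B | ((B -> B) <-> (B | A)) = 1/2 | 1/2 = 1/2
~(B | ((B -> B) <-> (B | A))) = ~1/2 = 1/2

1/2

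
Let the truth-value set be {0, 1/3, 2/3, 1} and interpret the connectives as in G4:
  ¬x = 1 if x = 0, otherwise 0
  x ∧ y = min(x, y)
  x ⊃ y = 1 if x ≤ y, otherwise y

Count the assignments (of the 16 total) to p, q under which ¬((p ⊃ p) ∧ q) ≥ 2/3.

4

p = 0, q = 0 ↦ 1  ≥
p = 0, q = 1/3 ↦ 0  <
p = 0, q = 2/3 ↦ 0  <
p = 0, q = 1 ↦ 0  <
p = 1/3, q = 0 ↦ 1  ≥
p = 1/3, q = 1/3 ↦ 0  <
p = 1/3, q = 2/3 ↦ 0  <
p = 1/3, q = 1 ↦ 0  <
p = 2/3, q = 0 ↦ 1  ≥
p = 2/3, q = 1/3 ↦ 0  <
p = 2/3, q = 2/3 ↦ 0  <
p = 2/3, q = 1 ↦ 0  <
p = 1, q = 0 ↦ 1  ≥
p = 1, q = 1/3 ↦ 0  <
p = 1, q = 2/3 ↦ 0  <
p = 1, q = 1 ↦ 0  <
So 4 of the 16 assignments meet the threshold.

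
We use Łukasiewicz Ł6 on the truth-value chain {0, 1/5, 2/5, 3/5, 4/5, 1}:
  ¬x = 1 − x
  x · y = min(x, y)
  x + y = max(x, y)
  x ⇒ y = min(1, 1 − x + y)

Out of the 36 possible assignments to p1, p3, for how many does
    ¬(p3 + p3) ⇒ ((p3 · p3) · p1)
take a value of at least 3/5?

23

value 1: 15 assignments (counts)
value 4/5: 6 assignments (counts)
value 3/5: 2 assignments (counts)
value 2/5: 6 assignments
value 1/5: 1 assignment
value 0: 6 assignments
So 23 of the 36 assignments meet the threshold.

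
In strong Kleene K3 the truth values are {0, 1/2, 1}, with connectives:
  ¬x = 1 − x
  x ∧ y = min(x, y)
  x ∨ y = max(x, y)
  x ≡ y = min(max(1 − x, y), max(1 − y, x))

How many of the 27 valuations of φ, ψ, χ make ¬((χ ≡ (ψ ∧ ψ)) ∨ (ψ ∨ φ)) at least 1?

value 1: 1 assignment (counts)
value 1/2: 9 assignments
value 0: 17 assignments
So 1 of the 27 assignments meets the threshold.

1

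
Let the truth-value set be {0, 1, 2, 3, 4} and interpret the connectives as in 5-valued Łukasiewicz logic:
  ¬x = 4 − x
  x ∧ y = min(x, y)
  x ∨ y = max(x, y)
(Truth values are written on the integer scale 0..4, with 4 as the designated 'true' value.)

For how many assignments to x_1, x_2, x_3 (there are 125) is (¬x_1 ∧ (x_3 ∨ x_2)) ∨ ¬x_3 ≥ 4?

value 4: 33 assignments (counts)
value 3: 41 assignments
value 2: 31 assignments
value 1: 15 assignments
value 0: 5 assignments
So 33 of the 125 assignments meet the threshold.

33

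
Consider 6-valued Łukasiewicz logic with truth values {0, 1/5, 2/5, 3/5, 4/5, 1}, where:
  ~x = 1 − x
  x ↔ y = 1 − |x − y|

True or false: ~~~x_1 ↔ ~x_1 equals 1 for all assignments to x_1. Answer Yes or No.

x_1 = 0 ↦ 1
x_1 = 1/5 ↦ 1
x_1 = 2/5 ↦ 1
x_1 = 3/5 ↦ 1
x_1 = 4/5 ↦ 1
x_1 = 1 ↦ 1
Every assignment gives a value ≥ 1.

Yes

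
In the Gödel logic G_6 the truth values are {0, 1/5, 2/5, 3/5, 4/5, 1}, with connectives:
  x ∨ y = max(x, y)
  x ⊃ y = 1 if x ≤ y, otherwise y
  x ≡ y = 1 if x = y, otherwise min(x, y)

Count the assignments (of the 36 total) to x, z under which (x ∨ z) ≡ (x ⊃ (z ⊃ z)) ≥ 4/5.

20

value 1: 11 assignments (counts)
value 4/5: 9 assignments (counts)
value 3/5: 7 assignments
value 2/5: 5 assignments
value 1/5: 3 assignments
value 0: 1 assignment
So 20 of the 36 assignments meet the threshold.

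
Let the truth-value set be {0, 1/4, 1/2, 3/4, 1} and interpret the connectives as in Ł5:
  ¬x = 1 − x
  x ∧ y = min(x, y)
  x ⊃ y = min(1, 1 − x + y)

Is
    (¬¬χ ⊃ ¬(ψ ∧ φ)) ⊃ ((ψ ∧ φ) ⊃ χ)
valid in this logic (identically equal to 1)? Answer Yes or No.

No

Counterexample: take φ = 1/4, ψ = 1/4, χ = 0.
¬χ = ¬0 = 1
¬¬χ = ¬1 = 0
ψ ∧ φ = 1/4 ∧ 1/4 = 1/4
¬(ψ ∧ φ) = ¬1/4 = 3/4
¬¬χ ⊃ ¬(ψ ∧ φ) = 0 ⊃ 3/4 = 1
ψ ∧ φ = 1/4 ∧ 1/4 = 1/4
(ψ ∧ φ) ⊃ χ = 1/4 ⊃ 0 = 3/4
(¬¬χ ⊃ ¬(ψ ∧ φ)) ⊃ ((ψ ∧ φ) ⊃ χ) = 1 ⊃ 3/4 = 3/4
This gives 3/4 ≠ 1.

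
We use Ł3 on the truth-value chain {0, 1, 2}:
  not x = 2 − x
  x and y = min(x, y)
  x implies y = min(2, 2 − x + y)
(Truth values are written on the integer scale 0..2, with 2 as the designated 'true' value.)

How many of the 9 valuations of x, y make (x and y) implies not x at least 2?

x = 0, y = 0 ↦ 2  ≥
x = 0, y = 1 ↦ 2  ≥
x = 0, y = 2 ↦ 2  ≥
x = 1, y = 0 ↦ 2  ≥
x = 1, y = 1 ↦ 2  ≥
x = 1, y = 2 ↦ 2  ≥
x = 2, y = 0 ↦ 2  ≥
x = 2, y = 1 ↦ 1  <
x = 2, y = 2 ↦ 0  <
So 7 of the 9 assignments meet the threshold.

7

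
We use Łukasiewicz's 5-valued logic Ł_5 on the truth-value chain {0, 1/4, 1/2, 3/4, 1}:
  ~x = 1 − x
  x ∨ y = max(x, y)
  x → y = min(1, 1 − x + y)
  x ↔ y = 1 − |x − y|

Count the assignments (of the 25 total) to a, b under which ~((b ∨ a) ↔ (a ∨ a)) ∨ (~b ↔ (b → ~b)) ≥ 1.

10

value 1: 10 assignments (counts)
value 3/4: 10 assignments
value 1/2: 5 assignments
So 10 of the 25 assignments meet the threshold.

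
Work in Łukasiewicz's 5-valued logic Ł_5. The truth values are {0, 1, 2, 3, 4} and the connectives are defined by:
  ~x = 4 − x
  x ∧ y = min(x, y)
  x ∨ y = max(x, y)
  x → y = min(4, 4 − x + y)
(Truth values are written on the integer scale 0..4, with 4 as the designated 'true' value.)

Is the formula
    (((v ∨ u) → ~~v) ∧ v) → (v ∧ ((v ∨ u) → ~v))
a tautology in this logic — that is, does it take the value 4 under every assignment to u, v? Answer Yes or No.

Counterexample: take u = 0, v = 3.
v ∨ u = 3 ∨ 0 = 3
~v = ~3 = 1
~~v = ~1 = 3
(v ∨ u) → ~~v = 3 → 3 = 4
((v ∨ u) → ~~v) ∧ v = 4 ∧ 3 = 3
v ∨ u = 3 ∨ 0 = 3
~v = ~3 = 1
(v ∨ u) → ~v = 3 → 1 = 2
v ∧ ((v ∨ u) → ~v) = 3 ∧ 2 = 2
(((v ∨ u) → ~~v) ∧ v) → (v ∧ ((v ∨ u) → ~v)) = 3 → 2 = 3
This gives 3 ≠ 4.

No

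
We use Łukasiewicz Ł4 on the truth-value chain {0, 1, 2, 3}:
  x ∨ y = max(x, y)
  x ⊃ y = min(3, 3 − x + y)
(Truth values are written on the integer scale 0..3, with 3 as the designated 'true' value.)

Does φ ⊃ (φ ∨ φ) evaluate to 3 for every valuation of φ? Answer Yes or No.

φ = 0 ↦ 3
φ = 1 ↦ 3
φ = 2 ↦ 3
φ = 3 ↦ 3
Every assignment gives a value ≥ 3.

Yes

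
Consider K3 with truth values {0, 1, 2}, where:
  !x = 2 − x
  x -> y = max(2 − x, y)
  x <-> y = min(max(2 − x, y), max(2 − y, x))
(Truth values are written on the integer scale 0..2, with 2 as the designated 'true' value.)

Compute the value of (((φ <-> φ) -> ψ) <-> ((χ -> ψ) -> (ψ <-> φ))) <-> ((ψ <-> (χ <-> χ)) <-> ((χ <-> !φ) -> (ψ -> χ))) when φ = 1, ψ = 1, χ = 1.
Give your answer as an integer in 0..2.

1

φ <-> φ = 1 <-> 1 = 1
(φ <-> φ) -> ψ = 1 -> 1 = 1
χ -> ψ = 1 -> 1 = 1
ψ <-> φ = 1 <-> 1 = 1
(χ -> ψ) -> (ψ <-> φ) = 1 -> 1 = 1
((φ <-> φ) -> ψ) <-> ((χ -> ψ) -> (ψ <-> φ)) = 1 <-> 1 = 1
χ <-> χ = 1 <-> 1 = 1
ψ <-> (χ <-> χ) = 1 <-> 1 = 1
!φ = !1 = 1
χ <-> !φ = 1 <-> 1 = 1
ψ -> χ = 1 -> 1 = 1
(χ <-> !φ) -> (ψ -> χ) = 1 -> 1 = 1
(ψ <-> (χ <-> χ)) <-> ((χ <-> !φ) -> (ψ -> χ)) = 1 <-> 1 = 1
(((φ <-> φ) -> ψ) <-> ((χ -> ψ) -> (ψ <-> φ))) <-> ((ψ <-> (χ <-> χ)) <-> ((χ <-> !φ) -> (ψ -> χ))) = 1 <-> 1 = 1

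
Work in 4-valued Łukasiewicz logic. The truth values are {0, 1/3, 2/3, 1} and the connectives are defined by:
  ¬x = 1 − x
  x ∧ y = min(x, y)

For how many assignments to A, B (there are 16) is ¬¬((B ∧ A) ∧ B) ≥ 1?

A = 0, B = 0 ↦ 0  <
A = 0, B = 1/3 ↦ 0  <
A = 0, B = 2/3 ↦ 0  <
A = 0, B = 1 ↦ 0  <
A = 1/3, B = 0 ↦ 0  <
A = 1/3, B = 1/3 ↦ 1/3  <
A = 1/3, B = 2/3 ↦ 1/3  <
A = 1/3, B = 1 ↦ 1/3  <
A = 2/3, B = 0 ↦ 0  <
A = 2/3, B = 1/3 ↦ 1/3  <
A = 2/3, B = 2/3 ↦ 2/3  <
A = 2/3, B = 1 ↦ 2/3  <
A = 1, B = 0 ↦ 0  <
A = 1, B = 1/3 ↦ 1/3  <
A = 1, B = 2/3 ↦ 2/3  <
A = 1, B = 1 ↦ 1  ≥
So 1 of the 16 assignments meets the threshold.

1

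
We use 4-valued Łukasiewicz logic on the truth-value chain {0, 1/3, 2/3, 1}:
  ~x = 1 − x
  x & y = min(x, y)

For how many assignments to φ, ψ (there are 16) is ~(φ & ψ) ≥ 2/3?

12

φ = 0, ψ = 0 ↦ 1  ≥
φ = 0, ψ = 1/3 ↦ 1  ≥
φ = 0, ψ = 2/3 ↦ 1  ≥
φ = 0, ψ = 1 ↦ 1  ≥
φ = 1/3, ψ = 0 ↦ 1  ≥
φ = 1/3, ψ = 1/3 ↦ 2/3  ≥
φ = 1/3, ψ = 2/3 ↦ 2/3  ≥
φ = 1/3, ψ = 1 ↦ 2/3  ≥
φ = 2/3, ψ = 0 ↦ 1  ≥
φ = 2/3, ψ = 1/3 ↦ 2/3  ≥
φ = 2/3, ψ = 2/3 ↦ 1/3  <
φ = 2/3, ψ = 1 ↦ 1/3  <
φ = 1, ψ = 0 ↦ 1  ≥
φ = 1, ψ = 1/3 ↦ 2/3  ≥
φ = 1, ψ = 2/3 ↦ 1/3  <
φ = 1, ψ = 1 ↦ 0  <
So 12 of the 16 assignments meet the threshold.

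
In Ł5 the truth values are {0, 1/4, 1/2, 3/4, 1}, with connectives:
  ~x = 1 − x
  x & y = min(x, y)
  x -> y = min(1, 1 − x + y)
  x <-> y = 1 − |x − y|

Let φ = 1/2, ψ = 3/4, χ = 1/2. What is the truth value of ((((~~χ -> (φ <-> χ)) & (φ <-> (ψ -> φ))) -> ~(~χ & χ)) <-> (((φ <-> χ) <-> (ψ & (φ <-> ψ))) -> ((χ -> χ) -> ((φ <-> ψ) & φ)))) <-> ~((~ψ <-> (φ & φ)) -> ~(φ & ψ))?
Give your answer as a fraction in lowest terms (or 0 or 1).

1/4

~χ = ~1/2 = 1/2
~~χ = ~1/2 = 1/2
φ <-> χ = 1/2 <-> 1/2 = 1
~~χ -> (φ <-> χ) = 1/2 -> 1 = 1
ψ -> φ = 3/4 -> 1/2 = 3/4
φ <-> (ψ -> φ) = 1/2 <-> 3/4 = 3/4
(~~χ -> (φ <-> χ)) & (φ <-> (ψ -> φ)) = 1 & 3/4 = 3/4
~χ = ~1/2 = 1/2
~χ & χ = 1/2 & 1/2 = 1/2
~(~χ & χ) = ~1/2 = 1/2
((~~χ -> (φ <-> χ)) & (φ <-> (ψ -> φ))) -> ~(~χ & χ) = 3/4 -> 1/2 = 3/4
φ <-> χ = 1/2 <-> 1/2 = 1
φ <-> ψ = 1/2 <-> 3/4 = 3/4
ψ & (φ <-> ψ) = 3/4 & 3/4 = 3/4
(φ <-> χ) <-> (ψ & (φ <-> ψ)) = 1 <-> 3/4 = 3/4
χ -> χ = 1/2 -> 1/2 = 1
φ <-> ψ = 1/2 <-> 3/4 = 3/4
(φ <-> ψ) & φ = 3/4 & 1/2 = 1/2
(χ -> χ) -> ((φ <-> ψ) & φ) = 1 -> 1/2 = 1/2
((φ <-> χ) <-> (ψ & (φ <-> ψ))) -> ((χ -> χ) -> ((φ <-> ψ) & φ)) = 3/4 -> 1/2 = 3/4
(((~~χ -> (φ <-> χ)) & (φ <-> (ψ -> φ))) -> ~(~χ & χ)) <-> (((φ <-> χ) <-> (ψ & (φ <-> ψ))) -> ((χ -> χ) -> ((φ <-> ψ) & φ))) = 3/4 <-> 3/4 = 1
~ψ = ~3/4 = 1/4
φ & φ = 1/2 & 1/2 = 1/2
~ψ <-> (φ & φ) = 1/4 <-> 1/2 = 3/4
φ & ψ = 1/2 & 3/4 = 1/2
~(φ & ψ) = ~1/2 = 1/2
(~ψ <-> (φ & φ)) -> ~(φ & ψ) = 3/4 -> 1/2 = 3/4
~((~ψ <-> (φ & φ)) -> ~(φ & ψ)) = ~3/4 = 1/4
((((~~χ -> (φ <-> χ)) & (φ <-> (ψ -> φ))) -> ~(~χ & χ)) <-> (((φ <-> χ) <-> (ψ & (φ <-> ψ))) -> ((χ -> χ) -> ((φ <-> ψ) & φ)))) <-> ~((~ψ <-> (φ & φ)) -> ~(φ & ψ)) = 1 <-> 1/4 = 1/4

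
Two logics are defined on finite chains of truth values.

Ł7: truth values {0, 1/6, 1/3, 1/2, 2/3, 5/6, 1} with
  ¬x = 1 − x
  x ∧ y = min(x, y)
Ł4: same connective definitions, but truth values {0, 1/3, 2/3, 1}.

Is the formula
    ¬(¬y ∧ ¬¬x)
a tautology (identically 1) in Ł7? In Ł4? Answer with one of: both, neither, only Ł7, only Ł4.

neither

In Ł7: at x = 1/6, y = 0 the value is 5/6 — not a tautology.
In Ł4: at x = 1/3, y = 0 the value is 2/3 — not a tautology.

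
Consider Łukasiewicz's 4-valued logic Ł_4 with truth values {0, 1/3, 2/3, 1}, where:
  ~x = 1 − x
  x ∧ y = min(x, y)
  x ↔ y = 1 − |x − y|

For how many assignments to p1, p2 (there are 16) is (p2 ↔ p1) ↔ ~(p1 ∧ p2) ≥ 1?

3

p1 = 0, p2 = 0 ↦ 1  ≥
p1 = 0, p2 = 1/3 ↦ 2/3  <
p1 = 0, p2 = 2/3 ↦ 1/3  <
p1 = 0, p2 = 1 ↦ 0  <
p1 = 1/3, p2 = 0 ↦ 2/3  <
p1 = 1/3, p2 = 1/3 ↦ 2/3  <
p1 = 1/3, p2 = 2/3 ↦ 1  ≥
p1 = 1/3, p2 = 1 ↦ 2/3  <
p1 = 2/3, p2 = 0 ↦ 1/3  <
p1 = 2/3, p2 = 1/3 ↦ 1  ≥
p1 = 2/3, p2 = 2/3 ↦ 1/3  <
p1 = 2/3, p2 = 1 ↦ 2/3  <
p1 = 1, p2 = 0 ↦ 0  <
p1 = 1, p2 = 1/3 ↦ 2/3  <
p1 = 1, p2 = 2/3 ↦ 2/3  <
p1 = 1, p2 = 1 ↦ 0  <
So 3 of the 16 assignments meet the threshold.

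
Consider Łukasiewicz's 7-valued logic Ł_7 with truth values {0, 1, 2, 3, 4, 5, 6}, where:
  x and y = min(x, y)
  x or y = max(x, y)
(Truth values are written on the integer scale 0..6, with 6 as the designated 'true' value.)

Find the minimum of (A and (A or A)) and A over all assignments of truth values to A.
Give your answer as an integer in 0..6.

Take A = 0:
A or A = 0 or 0 = 0
A and (A or A) = 0 and 0 = 0
(A and (A or A)) and A = 0 and 0 = 0
No assignment yields a value below 0, so this is the minimum.

0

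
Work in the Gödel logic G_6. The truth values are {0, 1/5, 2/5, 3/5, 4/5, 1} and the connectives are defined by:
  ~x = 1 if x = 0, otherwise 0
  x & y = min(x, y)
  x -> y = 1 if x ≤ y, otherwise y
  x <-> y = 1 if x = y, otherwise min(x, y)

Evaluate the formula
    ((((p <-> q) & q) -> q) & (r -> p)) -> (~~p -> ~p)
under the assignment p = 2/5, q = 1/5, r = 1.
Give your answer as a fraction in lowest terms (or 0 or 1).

0

p <-> q = 2/5 <-> 1/5 = 1/5
(p <-> q) & q = 1/5 & 1/5 = 1/5
((p <-> q) & q) -> q = 1/5 -> 1/5 = 1
r -> p = 1 -> 2/5 = 2/5
(((p <-> q) & q) -> q) & (r -> p) = 1 & 2/5 = 2/5
~p = ~2/5 = 0
~~p = ~0 = 1
~p = ~2/5 = 0
~~p -> ~p = 1 -> 0 = 0
((((p <-> q) & q) -> q) & (r -> p)) -> (~~p -> ~p) = 2/5 -> 0 = 0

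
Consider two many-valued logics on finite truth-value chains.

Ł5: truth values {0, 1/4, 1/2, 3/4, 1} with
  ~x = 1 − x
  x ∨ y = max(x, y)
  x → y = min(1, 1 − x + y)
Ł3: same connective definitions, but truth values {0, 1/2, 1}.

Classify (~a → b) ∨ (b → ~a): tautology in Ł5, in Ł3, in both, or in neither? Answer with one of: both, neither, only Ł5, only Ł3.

In Ł5: every assignment gives 1 — tautology.
In Ł3: every assignment gives 1 — tautology.

both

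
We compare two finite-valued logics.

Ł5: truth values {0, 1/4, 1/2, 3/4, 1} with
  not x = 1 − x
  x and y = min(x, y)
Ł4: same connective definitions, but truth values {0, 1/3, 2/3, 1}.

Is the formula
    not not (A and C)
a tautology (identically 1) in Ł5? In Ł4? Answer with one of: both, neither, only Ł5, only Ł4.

neither

In Ł5: at A = 0, C = 0 the value is 0 — not a tautology.
In Ł4: at A = 0, C = 0 the value is 0 — not a tautology.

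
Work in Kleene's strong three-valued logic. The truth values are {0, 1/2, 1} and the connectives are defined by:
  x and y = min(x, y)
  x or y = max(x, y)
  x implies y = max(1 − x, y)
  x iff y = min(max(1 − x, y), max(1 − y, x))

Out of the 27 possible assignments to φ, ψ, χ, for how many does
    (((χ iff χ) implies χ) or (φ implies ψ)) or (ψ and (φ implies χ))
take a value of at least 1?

value 1: 19 assignments (counts)
value 1/2: 7 assignments
value 0: 1 assignment
So 19 of the 27 assignments meet the threshold.

19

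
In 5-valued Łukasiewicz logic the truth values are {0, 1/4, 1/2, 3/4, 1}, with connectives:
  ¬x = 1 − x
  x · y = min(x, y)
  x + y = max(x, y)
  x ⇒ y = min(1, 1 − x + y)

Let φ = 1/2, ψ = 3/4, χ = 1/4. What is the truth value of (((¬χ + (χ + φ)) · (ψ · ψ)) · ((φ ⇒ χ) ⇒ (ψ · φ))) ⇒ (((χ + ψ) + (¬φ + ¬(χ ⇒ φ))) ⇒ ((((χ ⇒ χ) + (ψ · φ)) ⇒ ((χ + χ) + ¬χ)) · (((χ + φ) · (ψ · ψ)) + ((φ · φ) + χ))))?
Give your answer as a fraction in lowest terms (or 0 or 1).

¬χ = ¬1/4 = 3/4
χ + φ = 1/4 + 1/2 = 1/2
¬χ + (χ + φ) = 3/4 + 1/2 = 3/4
ψ · ψ = 3/4 · 3/4 = 3/4
(¬χ + (χ + φ)) · (ψ · ψ) = 3/4 · 3/4 = 3/4
φ ⇒ χ = 1/2 ⇒ 1/4 = 3/4
ψ · φ = 3/4 · 1/2 = 1/2
(φ ⇒ χ) ⇒ (ψ · φ) = 3/4 ⇒ 1/2 = 3/4
((¬χ + (χ + φ)) · (ψ · ψ)) · ((φ ⇒ χ) ⇒ (ψ · φ)) = 3/4 · 3/4 = 3/4
χ + ψ = 1/4 + 3/4 = 3/4
¬φ = ¬1/2 = 1/2
χ ⇒ φ = 1/4 ⇒ 1/2 = 1
¬(χ ⇒ φ) = ¬1 = 0
¬φ + ¬(χ ⇒ φ) = 1/2 + 0 = 1/2
(χ + ψ) + (¬φ + ¬(χ ⇒ φ)) = 3/4 + 1/2 = 3/4
χ ⇒ χ = 1/4 ⇒ 1/4 = 1
ψ · φ = 3/4 · 1/2 = 1/2
(χ ⇒ χ) + (ψ · φ) = 1 + 1/2 = 1
χ + χ = 1/4 + 1/4 = 1/4
¬χ = ¬1/4 = 3/4
(χ + χ) + ¬χ = 1/4 + 3/4 = 3/4
((χ ⇒ χ) + (ψ · φ)) ⇒ ((χ + χ) + ¬χ) = 1 ⇒ 3/4 = 3/4
χ + φ = 1/4 + 1/2 = 1/2
ψ · ψ = 3/4 · 3/4 = 3/4
(χ + φ) · (ψ · ψ) = 1/2 · 3/4 = 1/2
φ · φ = 1/2 · 1/2 = 1/2
(φ · φ) + χ = 1/2 + 1/4 = 1/2
((χ + φ) · (ψ · ψ)) + ((φ · φ) + χ) = 1/2 + 1/2 = 1/2
(((χ ⇒ χ) + (ψ · φ)) ⇒ ((χ + χ) + ¬χ)) · (((χ + φ) · (ψ · ψ)) + ((φ · φ) + χ)) = 3/4 · 1/2 = 1/2
((χ + ψ) + (¬φ + ¬(χ ⇒ φ))) ⇒ ((((χ ⇒ χ) + (ψ · φ)) ⇒ ((χ + χ) + ¬χ)) · (((χ + φ) · (ψ · ψ)) + ((φ · φ) + χ))) = 3/4 ⇒ 1/2 = 3/4
(((¬χ + (χ + φ)) · (ψ · ψ)) · ((φ ⇒ χ) ⇒ (ψ · φ))) ⇒ (((χ + ψ) + (¬φ + ¬(χ ⇒ φ))) ⇒ ((((χ ⇒ χ) + (ψ · φ)) ⇒ ((χ + χ) + ¬χ)) · (((χ + φ) · (ψ · ψ)) + ((φ · φ) + χ)))) = 3/4 ⇒ 3/4 = 1

1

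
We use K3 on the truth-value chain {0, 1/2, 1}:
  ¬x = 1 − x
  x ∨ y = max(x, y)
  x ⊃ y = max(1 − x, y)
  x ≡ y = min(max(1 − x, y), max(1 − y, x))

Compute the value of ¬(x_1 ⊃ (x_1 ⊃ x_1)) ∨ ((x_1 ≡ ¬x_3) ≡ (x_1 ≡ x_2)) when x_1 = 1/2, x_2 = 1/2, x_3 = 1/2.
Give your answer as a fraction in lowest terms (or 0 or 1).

1/2

x_1 ⊃ x_1 = 1/2 ⊃ 1/2 = 1/2
x_1 ⊃ (x_1 ⊃ x_1) = 1/2 ⊃ 1/2 = 1/2
¬(x_1 ⊃ (x_1 ⊃ x_1)) = ¬1/2 = 1/2
¬x_3 = ¬1/2 = 1/2
x_1 ≡ ¬x_3 = 1/2 ≡ 1/2 = 1/2
x_1 ≡ x_2 = 1/2 ≡ 1/2 = 1/2
(x_1 ≡ ¬x_3) ≡ (x_1 ≡ x_2) = 1/2 ≡ 1/2 = 1/2
¬(x_1 ⊃ (x_1 ⊃ x_1)) ∨ ((x_1 ≡ ¬x_3) ≡ (x_1 ≡ x_2)) = 1/2 ∨ 1/2 = 1/2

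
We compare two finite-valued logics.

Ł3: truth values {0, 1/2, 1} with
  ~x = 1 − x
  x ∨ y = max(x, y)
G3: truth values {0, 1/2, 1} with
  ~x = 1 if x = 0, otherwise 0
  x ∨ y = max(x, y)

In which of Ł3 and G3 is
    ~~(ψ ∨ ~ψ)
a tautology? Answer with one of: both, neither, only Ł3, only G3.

In Ł3: at ψ = 1/2 the value is 1/2 — not a tautology.
In G3: every assignment gives 1 — tautology.

only G3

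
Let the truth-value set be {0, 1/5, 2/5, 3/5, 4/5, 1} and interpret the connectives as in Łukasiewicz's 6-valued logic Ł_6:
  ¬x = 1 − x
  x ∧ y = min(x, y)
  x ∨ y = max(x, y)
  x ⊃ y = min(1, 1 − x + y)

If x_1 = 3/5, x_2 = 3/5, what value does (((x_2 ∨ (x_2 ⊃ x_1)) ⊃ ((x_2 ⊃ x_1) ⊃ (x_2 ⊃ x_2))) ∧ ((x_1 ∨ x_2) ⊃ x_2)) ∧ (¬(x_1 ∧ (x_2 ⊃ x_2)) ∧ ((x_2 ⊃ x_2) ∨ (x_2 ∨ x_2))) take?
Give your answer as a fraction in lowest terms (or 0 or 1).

2/5

x_2 ⊃ x_1 = 3/5 ⊃ 3/5 = 1
x_2 ∨ (x_2 ⊃ x_1) = 3/5 ∨ 1 = 1
x_2 ⊃ x_1 = 3/5 ⊃ 3/5 = 1
x_2 ⊃ x_2 = 3/5 ⊃ 3/5 = 1
(x_2 ⊃ x_1) ⊃ (x_2 ⊃ x_2) = 1 ⊃ 1 = 1
(x_2 ∨ (x_2 ⊃ x_1)) ⊃ ((x_2 ⊃ x_1) ⊃ (x_2 ⊃ x_2)) = 1 ⊃ 1 = 1
x_1 ∨ x_2 = 3/5 ∨ 3/5 = 3/5
(x_1 ∨ x_2) ⊃ x_2 = 3/5 ⊃ 3/5 = 1
((x_2 ∨ (x_2 ⊃ x_1)) ⊃ ((x_2 ⊃ x_1) ⊃ (x_2 ⊃ x_2))) ∧ ((x_1 ∨ x_2) ⊃ x_2) = 1 ∧ 1 = 1
x_2 ⊃ x_2 = 3/5 ⊃ 3/5 = 1
x_1 ∧ (x_2 ⊃ x_2) = 3/5 ∧ 1 = 3/5
¬(x_1 ∧ (x_2 ⊃ x_2)) = ¬3/5 = 2/5
x_2 ⊃ x_2 = 3/5 ⊃ 3/5 = 1
x_2 ∨ x_2 = 3/5 ∨ 3/5 = 3/5
(x_2 ⊃ x_2) ∨ (x_2 ∨ x_2) = 1 ∨ 3/5 = 1
¬(x_1 ∧ (x_2 ⊃ x_2)) ∧ ((x_2 ⊃ x_2) ∨ (x_2 ∨ x_2)) = 2/5 ∧ 1 = 2/5
(((x_2 ∨ (x_2 ⊃ x_1)) ⊃ ((x_2 ⊃ x_1) ⊃ (x_2 ⊃ x_2))) ∧ ((x_1 ∨ x_2) ⊃ x_2)) ∧ (¬(x_1 ∧ (x_2 ⊃ x_2)) ∧ ((x_2 ⊃ x_2) ∨ (x_2 ∨ x_2))) = 1 ∧ 2/5 = 2/5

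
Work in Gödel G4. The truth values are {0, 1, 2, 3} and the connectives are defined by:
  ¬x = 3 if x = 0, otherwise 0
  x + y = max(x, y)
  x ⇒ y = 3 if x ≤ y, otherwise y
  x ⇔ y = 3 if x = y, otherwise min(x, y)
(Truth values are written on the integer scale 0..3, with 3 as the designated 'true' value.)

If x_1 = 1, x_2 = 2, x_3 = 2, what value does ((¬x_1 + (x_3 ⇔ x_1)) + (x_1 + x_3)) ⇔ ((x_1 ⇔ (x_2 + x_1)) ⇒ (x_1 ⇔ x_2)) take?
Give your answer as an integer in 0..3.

¬x_1 = ¬1 = 0
x_3 ⇔ x_1 = 2 ⇔ 1 = 1
¬x_1 + (x_3 ⇔ x_1) = 0 + 1 = 1
x_1 + x_3 = 1 + 2 = 2
(¬x_1 + (x_3 ⇔ x_1)) + (x_1 + x_3) = 1 + 2 = 2
x_2 + x_1 = 2 + 1 = 2
x_1 ⇔ (x_2 + x_1) = 1 ⇔ 2 = 1
x_1 ⇔ x_2 = 1 ⇔ 2 = 1
(x_1 ⇔ (x_2 + x_1)) ⇒ (x_1 ⇔ x_2) = 1 ⇒ 1 = 3
((¬x_1 + (x_3 ⇔ x_1)) + (x_1 + x_3)) ⇔ ((x_1 ⇔ (x_2 + x_1)) ⇒ (x_1 ⇔ x_2)) = 2 ⇔ 3 = 2

2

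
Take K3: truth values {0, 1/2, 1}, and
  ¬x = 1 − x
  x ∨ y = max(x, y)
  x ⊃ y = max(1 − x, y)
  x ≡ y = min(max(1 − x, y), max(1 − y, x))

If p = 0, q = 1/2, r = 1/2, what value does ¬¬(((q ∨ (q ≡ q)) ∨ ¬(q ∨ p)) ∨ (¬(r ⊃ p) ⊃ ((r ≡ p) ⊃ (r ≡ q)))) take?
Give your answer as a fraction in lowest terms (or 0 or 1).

q ≡ q = 1/2 ≡ 1/2 = 1/2
q ∨ (q ≡ q) = 1/2 ∨ 1/2 = 1/2
q ∨ p = 1/2 ∨ 0 = 1/2
¬(q ∨ p) = ¬1/2 = 1/2
(q ∨ (q ≡ q)) ∨ ¬(q ∨ p) = 1/2 ∨ 1/2 = 1/2
r ⊃ p = 1/2 ⊃ 0 = 1/2
¬(r ⊃ p) = ¬1/2 = 1/2
r ≡ p = 1/2 ≡ 0 = 1/2
r ≡ q = 1/2 ≡ 1/2 = 1/2
(r ≡ p) ⊃ (r ≡ q) = 1/2 ⊃ 1/2 = 1/2
¬(r ⊃ p) ⊃ ((r ≡ p) ⊃ (r ≡ q)) = 1/2 ⊃ 1/2 = 1/2
((q ∨ (q ≡ q)) ∨ ¬(q ∨ p)) ∨ (¬(r ⊃ p) ⊃ ((r ≡ p) ⊃ (r ≡ q))) = 1/2 ∨ 1/2 = 1/2
¬(((q ∨ (q ≡ q)) ∨ ¬(q ∨ p)) ∨ (¬(r ⊃ p) ⊃ ((r ≡ p) ⊃ (r ≡ q)))) = ¬1/2 = 1/2
¬¬(((q ∨ (q ≡ q)) ∨ ¬(q ∨ p)) ∨ (¬(r ⊃ p) ⊃ ((r ≡ p) ⊃ (r ≡ q)))) = ¬1/2 = 1/2

1/2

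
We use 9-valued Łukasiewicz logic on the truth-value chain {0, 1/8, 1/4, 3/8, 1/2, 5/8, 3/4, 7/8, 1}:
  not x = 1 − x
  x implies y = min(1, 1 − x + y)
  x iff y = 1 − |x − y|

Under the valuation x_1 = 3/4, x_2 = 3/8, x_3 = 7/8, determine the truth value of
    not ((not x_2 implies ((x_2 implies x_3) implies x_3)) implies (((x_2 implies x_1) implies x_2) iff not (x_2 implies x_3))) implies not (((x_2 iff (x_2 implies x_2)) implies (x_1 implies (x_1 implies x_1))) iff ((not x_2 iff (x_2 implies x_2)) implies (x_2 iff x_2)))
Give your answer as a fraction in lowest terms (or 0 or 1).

5/8

not x_2 = not 3/8 = 5/8
x_2 implies x_3 = 3/8 implies 7/8 = 1
(x_2 implies x_3) implies x_3 = 1 implies 7/8 = 7/8
not x_2 implies ((x_2 implies x_3) implies x_3) = 5/8 implies 7/8 = 1
x_2 implies x_1 = 3/8 implies 3/4 = 1
(x_2 implies x_1) implies x_2 = 1 implies 3/8 = 3/8
x_2 implies x_3 = 3/8 implies 7/8 = 1
not (x_2 implies x_3) = not 1 = 0
((x_2 implies x_1) implies x_2) iff not (x_2 implies x_3) = 3/8 iff 0 = 5/8
(not x_2 implies ((x_2 implies x_3) implies x_3)) implies (((x_2 implies x_1) implies x_2) iff not (x_2 implies x_3)) = 1 implies 5/8 = 5/8
not ((not x_2 implies ((x_2 implies x_3) implies x_3)) implies (((x_2 implies x_1) implies x_2) iff not (x_2 implies x_3))) = not 5/8 = 3/8
x_2 implies x_2 = 3/8 implies 3/8 = 1
x_2 iff (x_2 implies x_2) = 3/8 iff 1 = 3/8
x_1 implies x_1 = 3/4 implies 3/4 = 1
x_1 implies (x_1 implies x_1) = 3/4 implies 1 = 1
(x_2 iff (x_2 implies x_2)) implies (x_1 implies (x_1 implies x_1)) = 3/8 implies 1 = 1
not x_2 = not 3/8 = 5/8
x_2 implies x_2 = 3/8 implies 3/8 = 1
not x_2 iff (x_2 implies x_2) = 5/8 iff 1 = 5/8
x_2 iff x_2 = 3/8 iff 3/8 = 1
(not x_2 iff (x_2 implies x_2)) implies (x_2 iff x_2) = 5/8 implies 1 = 1
((x_2 iff (x_2 implies x_2)) implies (x_1 implies (x_1 implies x_1))) iff ((not x_2 iff (x_2 implies x_2)) implies (x_2 iff x_2)) = 1 iff 1 = 1
not (((x_2 iff (x_2 implies x_2)) implies (x_1 implies (x_1 implies x_1))) iff ((not x_2 iff (x_2 implies x_2)) implies (x_2 iff x_2))) = not 1 = 0
not ((not x_2 implies ((x_2 implies x_3) implies x_3)) implies (((x_2 implies x_1) implies x_2) iff not (x_2 implies x_3))) implies not (((x_2 iff (x_2 implies x_2)) implies (x_1 implies (x_1 implies x_1))) iff ((not x_2 iff (x_2 implies x_2)) implies (x_2 iff x_2))) = 3/8 implies 0 = 5/8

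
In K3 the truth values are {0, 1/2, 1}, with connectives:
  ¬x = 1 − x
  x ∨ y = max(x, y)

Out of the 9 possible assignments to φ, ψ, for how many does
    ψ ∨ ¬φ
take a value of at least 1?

φ = 0, ψ = 0 ↦ 1  ≥
φ = 0, ψ = 1/2 ↦ 1  ≥
φ = 0, ψ = 1 ↦ 1  ≥
φ = 1/2, ψ = 0 ↦ 1/2  <
φ = 1/2, ψ = 1/2 ↦ 1/2  <
φ = 1/2, ψ = 1 ↦ 1  ≥
φ = 1, ψ = 0 ↦ 0  <
φ = 1, ψ = 1/2 ↦ 1/2  <
φ = 1, ψ = 1 ↦ 1  ≥
So 5 of the 9 assignments meet the threshold.

5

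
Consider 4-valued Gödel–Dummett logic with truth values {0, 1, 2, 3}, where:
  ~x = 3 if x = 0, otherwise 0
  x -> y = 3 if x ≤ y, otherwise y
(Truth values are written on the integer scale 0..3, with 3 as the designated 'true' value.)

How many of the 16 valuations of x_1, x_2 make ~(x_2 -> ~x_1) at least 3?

9

x_1 = 0, x_2 = 0 ↦ 0  <
x_1 = 0, x_2 = 1 ↦ 0  <
x_1 = 0, x_2 = 2 ↦ 0  <
x_1 = 0, x_2 = 3 ↦ 0  <
x_1 = 1, x_2 = 0 ↦ 0  <
x_1 = 1, x_2 = 1 ↦ 3  ≥
x_1 = 1, x_2 = 2 ↦ 3  ≥
x_1 = 1, x_2 = 3 ↦ 3  ≥
x_1 = 2, x_2 = 0 ↦ 0  <
x_1 = 2, x_2 = 1 ↦ 3  ≥
x_1 = 2, x_2 = 2 ↦ 3  ≥
x_1 = 2, x_2 = 3 ↦ 3  ≥
x_1 = 3, x_2 = 0 ↦ 0  <
x_1 = 3, x_2 = 1 ↦ 3  ≥
x_1 = 3, x_2 = 2 ↦ 3  ≥
x_1 = 3, x_2 = 3 ↦ 3  ≥
So 9 of the 16 assignments meet the threshold.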